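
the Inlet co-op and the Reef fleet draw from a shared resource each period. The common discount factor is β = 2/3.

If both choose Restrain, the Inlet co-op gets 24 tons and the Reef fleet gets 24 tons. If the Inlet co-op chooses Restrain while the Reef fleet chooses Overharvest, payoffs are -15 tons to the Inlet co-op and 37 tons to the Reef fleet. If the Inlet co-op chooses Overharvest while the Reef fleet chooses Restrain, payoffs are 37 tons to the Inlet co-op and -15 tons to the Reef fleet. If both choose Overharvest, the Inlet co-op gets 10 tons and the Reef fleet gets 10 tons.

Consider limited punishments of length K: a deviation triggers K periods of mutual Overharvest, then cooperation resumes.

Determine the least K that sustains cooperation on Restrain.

2

No profitable deviation requires (24−10)(β+…+β^K) ≥ 37−24, i.e. β+…+β^K ≥ 13/14 ≈ 0.9286.
With β = 2/3, the partial sums are K=1: 0.6667, K=2: 1.1111.
K = 2 is the first length at which the sum reaches 0.9286.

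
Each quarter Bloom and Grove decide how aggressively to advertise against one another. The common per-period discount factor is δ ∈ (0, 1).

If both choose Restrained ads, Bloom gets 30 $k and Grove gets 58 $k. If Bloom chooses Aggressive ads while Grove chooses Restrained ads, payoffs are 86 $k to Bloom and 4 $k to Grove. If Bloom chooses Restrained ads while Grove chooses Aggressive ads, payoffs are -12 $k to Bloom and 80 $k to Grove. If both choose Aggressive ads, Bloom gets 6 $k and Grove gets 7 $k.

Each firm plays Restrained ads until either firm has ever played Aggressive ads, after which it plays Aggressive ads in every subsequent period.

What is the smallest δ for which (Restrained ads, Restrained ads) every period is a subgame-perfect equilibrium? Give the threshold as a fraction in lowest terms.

Bloom's threshold: (86−30)/(86−6) = 7/10.
Grove's threshold: (80−58)/(80−7) = 22/73.
7/10 > 22/73, so Bloom binds and δ* = 7/10.

7/10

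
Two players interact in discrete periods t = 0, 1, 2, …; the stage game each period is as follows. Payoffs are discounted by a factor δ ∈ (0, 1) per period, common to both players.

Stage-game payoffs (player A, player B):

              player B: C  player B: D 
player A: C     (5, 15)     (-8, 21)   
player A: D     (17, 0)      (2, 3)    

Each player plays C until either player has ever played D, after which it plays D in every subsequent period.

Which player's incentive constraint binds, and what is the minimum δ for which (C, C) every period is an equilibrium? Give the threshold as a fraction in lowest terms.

player A; δ ≥ 4/5

player A's threshold: (17−5)/(17−2) = 4/5.
player B's threshold: (21−15)/(21−3) = 1/3.
4/5 > 1/3, so player A binds and δ* = 4/5.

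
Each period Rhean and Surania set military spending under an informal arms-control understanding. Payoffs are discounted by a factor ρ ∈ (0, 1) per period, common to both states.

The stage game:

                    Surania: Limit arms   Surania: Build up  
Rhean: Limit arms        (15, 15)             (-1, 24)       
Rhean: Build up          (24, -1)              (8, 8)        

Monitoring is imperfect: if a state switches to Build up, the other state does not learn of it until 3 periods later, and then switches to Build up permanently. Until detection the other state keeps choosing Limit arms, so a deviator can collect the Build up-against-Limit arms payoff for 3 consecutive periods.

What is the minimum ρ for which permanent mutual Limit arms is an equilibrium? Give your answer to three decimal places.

A deviator earns 24 for 3 periods, then 8 forever; cooperating earns 15 forever. Multiplying the IC by (1−ρ):
15 ≥ 24(1−ρ^3) + 8ρ^3, so 16·ρ^3 ≥ 9 and ρ^3 ≥ 9/16.
ρ ≥ (9/16)^(1/3) ≈ 0.825.

0.825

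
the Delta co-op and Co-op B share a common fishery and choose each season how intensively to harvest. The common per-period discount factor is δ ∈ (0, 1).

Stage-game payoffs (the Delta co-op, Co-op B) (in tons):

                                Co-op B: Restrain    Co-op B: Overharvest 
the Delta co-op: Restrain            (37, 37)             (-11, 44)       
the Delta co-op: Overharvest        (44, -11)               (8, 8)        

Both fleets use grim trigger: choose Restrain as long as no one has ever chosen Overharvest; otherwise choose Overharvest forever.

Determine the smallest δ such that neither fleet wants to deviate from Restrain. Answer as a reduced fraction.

7/36

Cooperation forever yields 37 each period: 37/(1−δ).
Deviating yields 44 once, then 8 forever: 44 + 8δ/(1−δ).
No profitable deviation requires 37/(1−δ) ≥ 44 + 8δ/(1−δ).
Multiplying by (1−δ): 37 ≥ 44(1−δ) + 8δ = 44 − 36δ.
So 36δ ≥ 7, i.e. δ ≥ 7/36.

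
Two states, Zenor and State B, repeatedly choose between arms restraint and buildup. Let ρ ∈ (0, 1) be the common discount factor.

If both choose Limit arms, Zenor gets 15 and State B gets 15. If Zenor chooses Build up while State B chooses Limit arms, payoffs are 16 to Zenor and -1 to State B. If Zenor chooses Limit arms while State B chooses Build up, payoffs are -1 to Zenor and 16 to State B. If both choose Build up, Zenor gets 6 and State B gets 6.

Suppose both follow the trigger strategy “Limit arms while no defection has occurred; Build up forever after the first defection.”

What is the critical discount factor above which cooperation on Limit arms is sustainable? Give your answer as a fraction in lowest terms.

1/10

One-period gain from deviating is 16 − 15 = 1. The loss is 15 − 6 = 9 in every subsequent period, with present value 9·ρ/(1−ρ).
Deviation is unprofitable when 9·ρ/(1−ρ) ≥ 1, i.e. ρ/(1−ρ) ≥ 1/9.
Equivalently ρ ≥ 1/(1+9) = 1/10.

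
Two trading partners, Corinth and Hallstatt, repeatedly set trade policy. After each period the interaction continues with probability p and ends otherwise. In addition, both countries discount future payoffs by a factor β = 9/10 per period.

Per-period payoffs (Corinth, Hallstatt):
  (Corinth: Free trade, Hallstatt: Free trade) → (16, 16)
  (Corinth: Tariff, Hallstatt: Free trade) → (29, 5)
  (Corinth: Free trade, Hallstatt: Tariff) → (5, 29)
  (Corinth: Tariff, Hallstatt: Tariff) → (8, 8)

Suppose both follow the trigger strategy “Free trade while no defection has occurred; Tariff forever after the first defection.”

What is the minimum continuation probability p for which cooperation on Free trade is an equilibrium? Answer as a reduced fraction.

Expected continuation weight on next period's payoff is β·p = 9/10·p, which plays the role of the discount factor.
Cooperation requires 9/10·p ≥ (29−16)/(29−8) = 13/21, hence p ≥ 130/189.

130/189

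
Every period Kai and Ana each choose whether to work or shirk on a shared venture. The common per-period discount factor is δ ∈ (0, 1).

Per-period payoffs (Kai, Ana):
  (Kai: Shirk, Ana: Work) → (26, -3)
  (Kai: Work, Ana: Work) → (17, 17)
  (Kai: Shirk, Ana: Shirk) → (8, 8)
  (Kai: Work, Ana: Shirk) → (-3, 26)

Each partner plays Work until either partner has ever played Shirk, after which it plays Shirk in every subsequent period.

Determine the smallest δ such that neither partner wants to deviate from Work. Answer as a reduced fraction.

1/2

Under grim trigger the critical discount factor is (T−C)/(T−P) with T = 26, C = 17, P = 8.
δ* = (26−17)/(26−8) = 9/18 = 1/2.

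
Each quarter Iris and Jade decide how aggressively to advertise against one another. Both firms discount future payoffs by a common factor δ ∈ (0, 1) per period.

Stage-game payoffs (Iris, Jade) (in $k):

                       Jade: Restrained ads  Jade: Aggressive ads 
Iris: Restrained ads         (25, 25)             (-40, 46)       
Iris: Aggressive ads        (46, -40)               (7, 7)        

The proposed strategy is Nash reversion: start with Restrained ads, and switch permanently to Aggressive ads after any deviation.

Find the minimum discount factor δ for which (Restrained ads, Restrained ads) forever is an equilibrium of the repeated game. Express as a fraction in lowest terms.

One-period gain from deviating is 46 − 25 = 21. The loss is 25 − 7 = 18 in every subsequent period, with present value 18·δ/(1−δ).
Deviation is unprofitable when 18·δ/(1−δ) ≥ 21, i.e. δ/(1−δ) ≥ 7/6.
Equivalently δ ≥ 21/(21+18) = 7/13.

7/13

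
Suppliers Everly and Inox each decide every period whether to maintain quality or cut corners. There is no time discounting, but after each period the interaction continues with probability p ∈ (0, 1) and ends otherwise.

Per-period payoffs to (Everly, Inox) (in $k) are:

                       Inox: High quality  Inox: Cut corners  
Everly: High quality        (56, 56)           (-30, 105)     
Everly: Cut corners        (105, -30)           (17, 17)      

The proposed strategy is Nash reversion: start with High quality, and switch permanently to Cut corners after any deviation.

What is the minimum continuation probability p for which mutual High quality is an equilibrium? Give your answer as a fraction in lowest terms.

49/88

With no time discounting, the continuation probability p plays the role of the discount factor.
Grim-trigger IC: 56/(1−p) ≥ 105 + 17p/(1−p) ⇒ p ≥ (105−56)/(105−17) = 49/88.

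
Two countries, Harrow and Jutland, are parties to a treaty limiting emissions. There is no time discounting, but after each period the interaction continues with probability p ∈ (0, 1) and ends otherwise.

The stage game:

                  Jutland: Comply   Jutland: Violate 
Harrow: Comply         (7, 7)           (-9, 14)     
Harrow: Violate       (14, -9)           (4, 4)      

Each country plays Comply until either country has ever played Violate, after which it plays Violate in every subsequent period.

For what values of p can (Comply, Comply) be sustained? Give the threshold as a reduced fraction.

Expected cooperation value is 7 + p·7 + p²·7 + … = 7/(1−p); deviation gives 14 + p·4/(1−p).
7 ≥ 14(1−p) + 4p ⇒ 10p ≥ 7 ⇒ p ≥ 7/10.

7/10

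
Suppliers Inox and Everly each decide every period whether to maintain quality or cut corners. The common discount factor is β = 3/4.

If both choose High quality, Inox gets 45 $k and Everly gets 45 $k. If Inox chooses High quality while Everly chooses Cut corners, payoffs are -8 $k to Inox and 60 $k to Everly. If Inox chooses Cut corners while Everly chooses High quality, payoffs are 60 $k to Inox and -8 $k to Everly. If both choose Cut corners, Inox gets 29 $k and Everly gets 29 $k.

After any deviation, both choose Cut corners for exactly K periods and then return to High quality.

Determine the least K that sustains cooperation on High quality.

2

Need Σ_{k=1}^{K} β^k ≥ (60−45)/(45−29) = 0.9375 at β = 3/4.
At K = 1 the sum is 0.7500 < 0.9375; at K = 2 it is 1.3125 ≥ 0.9375.
So the minimum punishment length is K = 2.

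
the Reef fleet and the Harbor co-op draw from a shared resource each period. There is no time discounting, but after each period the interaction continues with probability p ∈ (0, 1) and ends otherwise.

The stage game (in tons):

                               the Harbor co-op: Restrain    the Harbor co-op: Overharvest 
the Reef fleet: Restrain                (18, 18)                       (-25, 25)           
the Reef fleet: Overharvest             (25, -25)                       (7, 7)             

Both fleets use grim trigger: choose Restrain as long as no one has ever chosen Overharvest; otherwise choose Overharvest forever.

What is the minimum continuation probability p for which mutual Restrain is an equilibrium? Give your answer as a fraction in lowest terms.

7/18

With no time discounting, the continuation probability p plays the role of the discount factor.
Grim-trigger IC: 18/(1−p) ≥ 25 + 7p/(1−p) ⇒ p ≥ (25−18)/(25−7) = 7/18.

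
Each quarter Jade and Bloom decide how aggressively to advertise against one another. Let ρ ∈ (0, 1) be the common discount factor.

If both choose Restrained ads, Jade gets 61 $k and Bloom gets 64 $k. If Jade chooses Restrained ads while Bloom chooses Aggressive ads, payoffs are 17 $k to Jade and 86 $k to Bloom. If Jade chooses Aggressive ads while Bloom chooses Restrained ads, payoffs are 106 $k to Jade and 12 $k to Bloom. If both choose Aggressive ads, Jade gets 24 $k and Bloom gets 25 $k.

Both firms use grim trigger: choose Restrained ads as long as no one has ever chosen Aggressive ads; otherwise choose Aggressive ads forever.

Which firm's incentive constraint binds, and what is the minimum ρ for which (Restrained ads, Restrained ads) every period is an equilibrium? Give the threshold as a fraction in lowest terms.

Jade; ρ ≥ 45/82

For Jade: deviation gain 106−61 = 45, per-period punishment loss 61−24 = 37. IC gives ρ ≥ 45/82.
For Bloom: gain 22, loss 39 per period, so ρ ≥ 22/61.
The tighter constraint is Jade's, so cooperation needs ρ ≥ 45/82.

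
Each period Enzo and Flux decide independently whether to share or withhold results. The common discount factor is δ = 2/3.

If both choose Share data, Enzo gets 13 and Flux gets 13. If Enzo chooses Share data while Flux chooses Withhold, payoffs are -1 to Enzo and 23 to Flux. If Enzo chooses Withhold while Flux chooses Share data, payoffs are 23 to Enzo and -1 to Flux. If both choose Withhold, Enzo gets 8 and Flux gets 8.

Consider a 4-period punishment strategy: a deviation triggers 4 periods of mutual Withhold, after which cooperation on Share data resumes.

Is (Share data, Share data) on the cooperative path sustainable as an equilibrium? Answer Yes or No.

No

IC: δ+…+δ^4 ≥ (23−13)/(13−8) = 2.
At δ = 2/3: partial sum = 1.6049 < 2.0000. Cooperation not sustainable.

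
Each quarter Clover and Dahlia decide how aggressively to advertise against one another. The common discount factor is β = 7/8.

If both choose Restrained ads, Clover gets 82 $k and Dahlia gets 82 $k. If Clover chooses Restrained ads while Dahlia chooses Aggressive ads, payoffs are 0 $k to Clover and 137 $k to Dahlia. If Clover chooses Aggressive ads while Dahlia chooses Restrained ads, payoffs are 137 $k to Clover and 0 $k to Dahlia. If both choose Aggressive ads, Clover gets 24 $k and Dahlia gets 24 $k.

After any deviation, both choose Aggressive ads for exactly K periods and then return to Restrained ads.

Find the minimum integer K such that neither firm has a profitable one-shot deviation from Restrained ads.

2

Need Σ_{k=1}^{K} β^k ≥ (137−82)/(82−24) = 0.9483 at β = 7/8.
At K = 1 the sum is 0.8750 < 0.9483; at K = 2 it is 1.6406 ≥ 0.9483.
So the minimum punishment length is K = 2.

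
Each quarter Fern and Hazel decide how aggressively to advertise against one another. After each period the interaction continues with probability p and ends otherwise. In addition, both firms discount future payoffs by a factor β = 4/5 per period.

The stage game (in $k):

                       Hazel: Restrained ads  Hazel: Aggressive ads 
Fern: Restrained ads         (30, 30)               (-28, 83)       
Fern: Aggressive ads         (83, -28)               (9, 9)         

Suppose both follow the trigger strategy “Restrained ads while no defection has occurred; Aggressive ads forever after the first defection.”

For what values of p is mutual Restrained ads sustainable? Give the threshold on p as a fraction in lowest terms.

Expected continuation weight on next period's payoff is β·p = 4/5·p, which plays the role of the discount factor.
Cooperation requires 4/5·p ≥ (83−30)/(83−9) = 53/74, hence p ≥ 265/296.

265/296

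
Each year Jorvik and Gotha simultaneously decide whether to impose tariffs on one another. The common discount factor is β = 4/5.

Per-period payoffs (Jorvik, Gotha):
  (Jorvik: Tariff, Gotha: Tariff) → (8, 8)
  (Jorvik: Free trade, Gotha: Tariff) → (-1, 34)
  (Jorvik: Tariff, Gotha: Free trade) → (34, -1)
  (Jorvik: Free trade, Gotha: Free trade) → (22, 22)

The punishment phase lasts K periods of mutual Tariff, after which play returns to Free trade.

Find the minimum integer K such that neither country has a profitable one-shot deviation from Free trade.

IC: β(1−β^K)/(1−β) ≥ (34−22)/(22−8) = 6/7.
With β = 4/5: need 1 − β^K ≥ 6/7·(1−4/5)/(4/5), i.e. β^K ≤ 0.7857.
Since (4/5)^1 = 0.8000 and (4/5)^2 = 0.6400, the smallest such K is 2.

2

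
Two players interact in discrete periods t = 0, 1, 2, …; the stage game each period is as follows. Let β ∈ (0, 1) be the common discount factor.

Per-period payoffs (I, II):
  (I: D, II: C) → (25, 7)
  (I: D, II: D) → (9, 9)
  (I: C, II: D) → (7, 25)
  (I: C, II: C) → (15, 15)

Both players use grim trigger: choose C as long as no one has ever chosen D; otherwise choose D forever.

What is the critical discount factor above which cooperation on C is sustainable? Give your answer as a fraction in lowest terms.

5/8

15/(1−β) ≥ 25 + 9β/(1−β)
15 ≥ 25 − 16β
β ≥ 10/16 = 5/8.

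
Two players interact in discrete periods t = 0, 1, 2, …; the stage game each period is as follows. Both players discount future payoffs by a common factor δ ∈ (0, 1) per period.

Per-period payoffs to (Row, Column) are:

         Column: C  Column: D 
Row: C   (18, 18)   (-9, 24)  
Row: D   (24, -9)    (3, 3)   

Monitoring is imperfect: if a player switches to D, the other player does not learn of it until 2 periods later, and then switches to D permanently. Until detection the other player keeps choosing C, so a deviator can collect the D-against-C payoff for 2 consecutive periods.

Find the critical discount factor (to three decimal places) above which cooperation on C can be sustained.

0.535

The best deviation is to choose D for all 2 undetected periods, earning 24 each, then 3 forever once detected.
Deviation value: 24(1−δ^2)/(1−δ) + 3δ^2/(1−δ); cooperation value: 18/(1−δ).
IC: 18 ≥ 24(1−δ^2) + 3δ^2 = 24 − 21δ^2.
So δ^2 ≥ 6/21 = 2/7, giving δ ≥ (2/7)^(1/2) ≈ 0.535.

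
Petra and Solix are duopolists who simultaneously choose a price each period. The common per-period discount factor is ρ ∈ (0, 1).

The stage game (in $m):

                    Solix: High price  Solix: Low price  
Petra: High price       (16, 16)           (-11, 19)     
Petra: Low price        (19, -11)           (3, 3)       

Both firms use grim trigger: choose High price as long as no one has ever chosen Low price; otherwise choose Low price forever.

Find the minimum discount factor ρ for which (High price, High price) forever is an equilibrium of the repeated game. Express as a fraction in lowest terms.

3/16

One-period gain from deviating is 19 − 16 = 3. The loss is 16 − 3 = 13 in every subsequent period, with present value 13·ρ/(1−ρ).
Deviation is unprofitable when 13·ρ/(1−ρ) ≥ 3, i.e. ρ/(1−ρ) ≥ 3/13.
Equivalently ρ ≥ 3/(3+13) = 3/16.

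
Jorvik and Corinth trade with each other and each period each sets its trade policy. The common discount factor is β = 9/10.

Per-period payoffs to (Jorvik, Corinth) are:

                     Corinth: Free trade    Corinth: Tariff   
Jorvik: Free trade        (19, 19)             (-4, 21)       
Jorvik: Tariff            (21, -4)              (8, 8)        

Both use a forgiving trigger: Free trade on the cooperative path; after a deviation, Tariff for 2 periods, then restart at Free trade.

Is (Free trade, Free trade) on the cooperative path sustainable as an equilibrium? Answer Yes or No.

IC: β+…+β^2 ≥ (21−19)/(19−8) = 2/11.
At β = 9/10: partial sum = 1.7100 ≥ 0.1818. Cooperation sustainable.

Yes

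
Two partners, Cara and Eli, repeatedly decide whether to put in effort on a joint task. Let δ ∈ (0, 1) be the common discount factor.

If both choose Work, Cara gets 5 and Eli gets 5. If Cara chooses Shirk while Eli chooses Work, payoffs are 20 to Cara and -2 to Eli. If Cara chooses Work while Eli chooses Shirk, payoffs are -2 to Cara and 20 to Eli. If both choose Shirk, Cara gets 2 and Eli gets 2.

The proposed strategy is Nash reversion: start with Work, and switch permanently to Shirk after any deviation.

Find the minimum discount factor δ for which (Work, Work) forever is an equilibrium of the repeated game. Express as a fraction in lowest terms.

One-period gain from deviating is 20 − 5 = 15. The loss is 5 − 2 = 3 in every subsequent period, with present value 3·δ/(1−δ).
Deviation is unprofitable when 3·δ/(1−δ) ≥ 15, i.e. δ/(1−δ) ≥ 5.
Equivalently δ ≥ 15/(15+3) = 5/6.

5/6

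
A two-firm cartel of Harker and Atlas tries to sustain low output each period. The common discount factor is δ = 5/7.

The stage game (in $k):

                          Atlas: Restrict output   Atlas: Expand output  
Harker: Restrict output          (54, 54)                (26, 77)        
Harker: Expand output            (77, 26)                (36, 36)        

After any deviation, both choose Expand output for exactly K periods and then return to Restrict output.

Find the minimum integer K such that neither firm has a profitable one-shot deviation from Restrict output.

3

No profitable deviation requires (54−36)(δ+…+δ^K) ≥ 77−54, i.e. δ+…+δ^K ≥ 23/18 ≈ 1.2778.
With δ = 5/7, the partial sums are K=1: 0.7143, K=2: 1.2245, K=3: 1.5889.
K = 3 is the first length at which the sum reaches 1.2778.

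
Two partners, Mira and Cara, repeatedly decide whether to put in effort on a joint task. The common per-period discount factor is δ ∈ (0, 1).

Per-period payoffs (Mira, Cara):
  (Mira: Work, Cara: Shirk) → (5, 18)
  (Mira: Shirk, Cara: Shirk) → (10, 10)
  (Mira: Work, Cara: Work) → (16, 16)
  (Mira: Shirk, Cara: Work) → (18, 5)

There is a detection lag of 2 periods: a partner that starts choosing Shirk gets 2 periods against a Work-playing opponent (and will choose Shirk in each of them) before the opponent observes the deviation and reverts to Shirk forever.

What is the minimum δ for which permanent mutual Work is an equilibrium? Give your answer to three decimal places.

A deviator earns 18 for 2 periods, then 10 forever; cooperating earns 16 forever. Multiplying the IC by (1−δ):
16 ≥ 18(1−δ^2) + 10δ^2, so 8·δ^2 ≥ 2 and δ^2 ≥ 1/4.
δ ≥ (1/4)^(1/2) ≈ 0.500.

0.500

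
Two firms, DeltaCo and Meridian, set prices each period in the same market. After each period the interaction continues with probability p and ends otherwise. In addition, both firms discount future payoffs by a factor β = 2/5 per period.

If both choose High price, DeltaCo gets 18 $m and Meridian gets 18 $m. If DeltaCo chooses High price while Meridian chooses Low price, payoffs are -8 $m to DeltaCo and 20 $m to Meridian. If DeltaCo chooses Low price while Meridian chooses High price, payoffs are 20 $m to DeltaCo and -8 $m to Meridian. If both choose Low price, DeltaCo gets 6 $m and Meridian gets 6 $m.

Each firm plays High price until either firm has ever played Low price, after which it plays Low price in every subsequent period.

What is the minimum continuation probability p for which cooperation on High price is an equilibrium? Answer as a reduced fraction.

Expected continuation weight on next period's payoff is β·p = 2/5·p, which plays the role of the discount factor.
Cooperation requires 2/5·p ≥ (20−18)/(20−6) = 1/7, hence p ≥ 5/14.

5/14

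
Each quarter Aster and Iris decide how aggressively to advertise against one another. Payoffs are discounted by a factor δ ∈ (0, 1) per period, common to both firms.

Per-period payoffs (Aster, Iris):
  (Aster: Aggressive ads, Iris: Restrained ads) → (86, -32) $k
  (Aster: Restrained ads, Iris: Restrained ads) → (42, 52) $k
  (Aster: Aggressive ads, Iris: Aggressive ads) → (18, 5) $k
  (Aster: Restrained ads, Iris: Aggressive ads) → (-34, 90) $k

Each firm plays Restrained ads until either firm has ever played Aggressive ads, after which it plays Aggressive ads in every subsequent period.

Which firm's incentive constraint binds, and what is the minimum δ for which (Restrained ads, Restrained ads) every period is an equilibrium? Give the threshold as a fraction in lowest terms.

Aster: cooperation gives 42 each period; deviation gives 86 once then 18 forever.
  42/(1−δ) ≥ 86 + 18δ/(1−δ) ⇒ δ ≥ 44/68 = 11/17.
Iris: cooperation gives 52 each period; deviation gives 90 once then 5 forever.
  δ ≥ 38/85.
Both must hold, so the binding constraint is Aster's: δ ≥ 11/17.

Aster; δ ≥ 11/17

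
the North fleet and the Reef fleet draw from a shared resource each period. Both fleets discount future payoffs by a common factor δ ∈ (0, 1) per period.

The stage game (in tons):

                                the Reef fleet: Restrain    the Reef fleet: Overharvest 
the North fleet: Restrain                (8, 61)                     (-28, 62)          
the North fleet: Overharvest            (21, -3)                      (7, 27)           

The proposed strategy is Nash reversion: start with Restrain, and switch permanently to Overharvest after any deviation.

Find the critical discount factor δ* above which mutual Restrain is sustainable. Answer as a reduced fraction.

the North fleet's threshold: (21−8)/(21−7) = 13/14.
the Reef fleet's threshold: (62−61)/(62−27) = 1/35.
13/14 > 1/35, so the North fleet binds and δ* = 13/14.

13/14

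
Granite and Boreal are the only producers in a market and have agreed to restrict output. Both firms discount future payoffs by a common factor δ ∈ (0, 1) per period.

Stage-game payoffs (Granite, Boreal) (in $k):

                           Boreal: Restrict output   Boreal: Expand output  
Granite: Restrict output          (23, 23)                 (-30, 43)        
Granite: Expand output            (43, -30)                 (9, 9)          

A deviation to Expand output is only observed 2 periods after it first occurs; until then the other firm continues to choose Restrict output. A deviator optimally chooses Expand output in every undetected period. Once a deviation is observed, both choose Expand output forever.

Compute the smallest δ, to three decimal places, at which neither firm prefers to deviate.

0.767

Deviating for the 2 undetected periods gains 43−23 = 20 per period over cooperation, then loses 23−9 = 14 per period forever once punishment starts.
Gain: 20(1 + δ + … + δ^1); loss: 14·δ^2/(1−δ).
No profitable deviation ⇔ 20(1−δ^2) ≤ 14·δ^2, i.e. δ^2 ≥ 20/(20+14) = 10/17.
Hence δ ≥ (10/17)^(1/2) ≈ 0.767.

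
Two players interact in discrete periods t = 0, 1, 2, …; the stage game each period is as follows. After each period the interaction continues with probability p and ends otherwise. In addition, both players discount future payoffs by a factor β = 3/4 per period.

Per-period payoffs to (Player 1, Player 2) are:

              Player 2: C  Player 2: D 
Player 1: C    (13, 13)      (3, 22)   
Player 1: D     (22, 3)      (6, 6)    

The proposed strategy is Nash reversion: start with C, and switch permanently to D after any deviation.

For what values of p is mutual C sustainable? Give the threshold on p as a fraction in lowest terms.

Expected continuation weight on next period's payoff is β·p = 3/4·p, which plays the role of the discount factor.
Cooperation requires 3/4·p ≥ (22−13)/(22−6) = 9/16, hence p ≥ 3/4.

3/4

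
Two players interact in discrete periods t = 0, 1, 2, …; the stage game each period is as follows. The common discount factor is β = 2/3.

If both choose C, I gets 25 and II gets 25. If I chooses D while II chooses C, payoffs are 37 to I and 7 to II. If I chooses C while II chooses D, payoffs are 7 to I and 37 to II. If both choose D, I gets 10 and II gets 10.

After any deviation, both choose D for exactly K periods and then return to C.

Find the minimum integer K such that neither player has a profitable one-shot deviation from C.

2

IC: β(1−β^K)/(1−β) ≥ (37−25)/(25−10) = 4/5.
With β = 2/3: need 1 − β^K ≥ 4/5·(1−2/3)/(2/3), i.e. β^K ≤ 0.6000.
Since (2/3)^1 = 0.6667 and (2/3)^2 = 0.4444, the smallest such K is 2.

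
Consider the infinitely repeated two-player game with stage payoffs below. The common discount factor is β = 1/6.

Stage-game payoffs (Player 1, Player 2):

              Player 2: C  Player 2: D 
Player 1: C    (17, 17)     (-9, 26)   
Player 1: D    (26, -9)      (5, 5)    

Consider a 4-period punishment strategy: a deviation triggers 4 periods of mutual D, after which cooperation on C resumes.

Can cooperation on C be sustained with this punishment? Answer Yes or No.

No

A one-shot deviation gives 26 now, then 5 for 4 periods, then back to 17.
Gain from deviating: (26−17) today; loss: (17−5) in each of the next 4 periods.
No-deviation condition: (17−5)(β+…+β^4) ≥ 26−17, i.e. β+…+β^4 ≥ 3/4.
At β = 1/6: β+…+β^4 = 0.1998 < 0.7500.
So cooperation is not sustainable.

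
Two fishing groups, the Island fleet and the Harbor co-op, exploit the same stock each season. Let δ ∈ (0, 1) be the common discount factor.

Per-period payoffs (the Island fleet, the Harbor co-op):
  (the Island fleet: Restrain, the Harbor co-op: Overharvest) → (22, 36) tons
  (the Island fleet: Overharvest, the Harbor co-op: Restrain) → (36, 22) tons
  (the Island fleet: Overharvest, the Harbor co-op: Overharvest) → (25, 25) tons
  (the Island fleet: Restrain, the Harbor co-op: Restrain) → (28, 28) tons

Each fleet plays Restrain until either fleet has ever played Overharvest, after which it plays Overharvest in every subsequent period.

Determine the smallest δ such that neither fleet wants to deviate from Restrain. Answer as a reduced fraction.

8/11

28/(1−δ) ≥ 36 + 25δ/(1−δ)
28 ≥ 36 − 11δ
δ ≥ 8/11.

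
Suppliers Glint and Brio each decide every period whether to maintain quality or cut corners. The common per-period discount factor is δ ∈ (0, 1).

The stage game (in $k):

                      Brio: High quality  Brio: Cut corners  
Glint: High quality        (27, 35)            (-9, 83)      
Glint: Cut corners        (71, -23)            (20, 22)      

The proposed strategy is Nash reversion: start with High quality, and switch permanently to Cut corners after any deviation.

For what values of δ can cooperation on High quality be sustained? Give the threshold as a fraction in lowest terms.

Glint's threshold: (71−27)/(71−20) = 44/51.
Brio's threshold: (83−35)/(83−22) = 48/61.
44/51 > 48/61, so Glint binds and δ* = 44/51.

44/51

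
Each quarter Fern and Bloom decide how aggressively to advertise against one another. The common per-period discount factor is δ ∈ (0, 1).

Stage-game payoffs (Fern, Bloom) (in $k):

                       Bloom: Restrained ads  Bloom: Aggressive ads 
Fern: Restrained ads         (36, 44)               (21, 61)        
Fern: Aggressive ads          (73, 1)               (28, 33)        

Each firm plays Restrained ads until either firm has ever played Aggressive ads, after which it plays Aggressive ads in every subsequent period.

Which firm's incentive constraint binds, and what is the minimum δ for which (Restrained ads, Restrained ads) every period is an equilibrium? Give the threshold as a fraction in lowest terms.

For Fern: deviation gain 73−36 = 37, per-period punishment loss 36−28 = 8. IC gives δ ≥ 37/45.
For Bloom: gain 17, loss 11 per period, so δ ≥ 17/28.
The tighter constraint is Fern's, so cooperation needs δ ≥ 37/45.

Fern; δ ≥ 37/45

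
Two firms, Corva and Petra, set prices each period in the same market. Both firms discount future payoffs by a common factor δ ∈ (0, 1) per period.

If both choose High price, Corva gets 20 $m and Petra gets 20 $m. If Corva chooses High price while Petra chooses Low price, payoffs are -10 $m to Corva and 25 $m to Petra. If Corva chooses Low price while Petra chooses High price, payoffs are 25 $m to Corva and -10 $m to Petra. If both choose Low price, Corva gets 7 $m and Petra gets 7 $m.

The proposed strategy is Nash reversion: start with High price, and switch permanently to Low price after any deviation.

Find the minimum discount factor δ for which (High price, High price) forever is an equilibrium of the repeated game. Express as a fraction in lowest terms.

5/18

Cooperation forever yields 20 each period: 20/(1−δ).
Deviating yields 25 once, then 7 forever: 25 + 7δ/(1−δ).
No profitable deviation requires 20/(1−δ) ≥ 25 + 7δ/(1−δ).
Multiplying by (1−δ): 20 ≥ 25(1−δ) + 7δ = 25 − 18δ.
So 18δ ≥ 5, i.e. δ ≥ 5/18.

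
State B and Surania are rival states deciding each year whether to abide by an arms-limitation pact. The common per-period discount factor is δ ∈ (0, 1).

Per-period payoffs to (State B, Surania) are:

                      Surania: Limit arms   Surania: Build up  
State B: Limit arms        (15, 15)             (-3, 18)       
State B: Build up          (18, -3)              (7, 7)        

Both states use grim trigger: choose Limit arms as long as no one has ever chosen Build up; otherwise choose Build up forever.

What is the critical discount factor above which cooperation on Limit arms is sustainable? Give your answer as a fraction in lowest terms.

3/11

One-period gain from deviating is 18 − 15 = 3. The loss is 15 − 7 = 8 in every subsequent period, with present value 8·δ/(1−δ).
Deviation is unprofitable when 8·δ/(1−δ) ≥ 3, i.e. δ/(1−δ) ≥ 3/8.
Equivalently δ ≥ 3/(3+8) = 3/11.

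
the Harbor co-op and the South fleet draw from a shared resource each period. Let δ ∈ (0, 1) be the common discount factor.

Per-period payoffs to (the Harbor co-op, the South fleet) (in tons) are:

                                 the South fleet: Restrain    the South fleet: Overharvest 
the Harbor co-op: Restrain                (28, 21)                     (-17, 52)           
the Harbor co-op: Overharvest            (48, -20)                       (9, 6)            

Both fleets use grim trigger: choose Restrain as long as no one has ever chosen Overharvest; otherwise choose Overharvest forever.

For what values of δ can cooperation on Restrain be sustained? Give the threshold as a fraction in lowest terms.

31/46

the Harbor co-op: cooperation gives 28 each period; deviation gives 48 once then 9 forever.
  28/(1−δ) ≥ 48 + 9δ/(1−δ) ⇒ δ ≥ 20/39.
the South fleet: cooperation gives 21 each period; deviation gives 52 once then 6 forever.
  δ ≥ 31/46.
Both must hold, so the binding constraint is the South fleet's: δ ≥ 31/46.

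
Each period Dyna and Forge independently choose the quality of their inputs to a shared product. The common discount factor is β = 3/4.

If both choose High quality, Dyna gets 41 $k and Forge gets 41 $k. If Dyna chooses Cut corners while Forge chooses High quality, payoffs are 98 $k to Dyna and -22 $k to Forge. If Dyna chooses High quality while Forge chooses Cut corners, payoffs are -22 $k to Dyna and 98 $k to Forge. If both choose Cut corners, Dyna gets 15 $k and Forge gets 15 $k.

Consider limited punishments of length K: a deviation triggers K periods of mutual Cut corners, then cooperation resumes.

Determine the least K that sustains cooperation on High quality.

Need Σ_{k=1}^{K} β^k ≥ (98−41)/(41−15) = 2.1923 at β = 3/4.
At K = 4 the sum is 2.0508 < 2.1923; at K = 5 it is 2.2881 ≥ 2.1923.
So the minimum punishment length is K = 5.

5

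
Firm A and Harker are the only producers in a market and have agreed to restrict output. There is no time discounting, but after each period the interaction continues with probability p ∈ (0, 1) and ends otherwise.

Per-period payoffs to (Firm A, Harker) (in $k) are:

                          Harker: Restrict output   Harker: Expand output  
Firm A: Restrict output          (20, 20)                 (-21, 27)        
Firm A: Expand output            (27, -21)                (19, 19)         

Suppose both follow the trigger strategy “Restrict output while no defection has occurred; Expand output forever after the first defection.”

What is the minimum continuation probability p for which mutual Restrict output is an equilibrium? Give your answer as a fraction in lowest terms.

7/8

Expected cooperation value is 20 + p·20 + p²·20 + … = 20/(1−p); deviation gives 27 + p·19/(1−p).
20 ≥ 27(1−p) + 19p ⇒ 8p ≥ 7 ⇒ p ≥ 7/8.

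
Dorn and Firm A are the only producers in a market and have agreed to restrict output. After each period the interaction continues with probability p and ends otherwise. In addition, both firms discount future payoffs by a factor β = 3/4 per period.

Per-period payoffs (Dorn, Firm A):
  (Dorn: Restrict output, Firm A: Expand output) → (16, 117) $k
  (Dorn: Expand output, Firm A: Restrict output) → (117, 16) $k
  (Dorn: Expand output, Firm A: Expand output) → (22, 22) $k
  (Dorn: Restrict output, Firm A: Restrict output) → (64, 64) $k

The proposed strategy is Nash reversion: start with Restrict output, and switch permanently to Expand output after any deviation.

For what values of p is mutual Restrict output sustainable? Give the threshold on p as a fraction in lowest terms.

212/285

With continuation probability p and discount β, the effective per-period discount factor is βp.
Grim-trigger IC: βp ≥ (117−64)/(117−22) = 53/95.
So p ≥ (53/95)/(3/4) = 212/285.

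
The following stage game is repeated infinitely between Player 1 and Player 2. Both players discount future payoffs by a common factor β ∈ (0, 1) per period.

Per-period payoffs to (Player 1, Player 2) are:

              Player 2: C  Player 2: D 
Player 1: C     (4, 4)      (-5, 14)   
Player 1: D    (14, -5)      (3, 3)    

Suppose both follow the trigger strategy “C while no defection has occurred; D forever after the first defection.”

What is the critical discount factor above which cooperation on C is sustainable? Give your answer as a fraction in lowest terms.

10/11

4/(1−β) ≥ 14 + 3β/(1−β)
4 ≥ 14 − 11β
β ≥ 10/11.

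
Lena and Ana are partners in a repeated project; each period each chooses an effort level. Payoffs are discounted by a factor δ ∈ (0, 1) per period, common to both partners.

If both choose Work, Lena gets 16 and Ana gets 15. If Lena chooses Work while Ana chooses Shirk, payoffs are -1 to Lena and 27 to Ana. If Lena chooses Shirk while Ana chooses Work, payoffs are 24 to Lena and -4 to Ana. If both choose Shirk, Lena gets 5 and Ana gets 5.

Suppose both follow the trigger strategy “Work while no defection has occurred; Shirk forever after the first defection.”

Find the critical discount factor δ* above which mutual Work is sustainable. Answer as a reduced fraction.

For Lena: deviation gain 24−16 = 8, per-period punishment loss 16−5 = 11. IC gives δ ≥ 8/19.
For Ana: gain 12, loss 10 per period, so δ ≥ 12/22 = 6/11.
The tighter constraint is Ana's, so cooperation needs δ ≥ 6/11.

6/11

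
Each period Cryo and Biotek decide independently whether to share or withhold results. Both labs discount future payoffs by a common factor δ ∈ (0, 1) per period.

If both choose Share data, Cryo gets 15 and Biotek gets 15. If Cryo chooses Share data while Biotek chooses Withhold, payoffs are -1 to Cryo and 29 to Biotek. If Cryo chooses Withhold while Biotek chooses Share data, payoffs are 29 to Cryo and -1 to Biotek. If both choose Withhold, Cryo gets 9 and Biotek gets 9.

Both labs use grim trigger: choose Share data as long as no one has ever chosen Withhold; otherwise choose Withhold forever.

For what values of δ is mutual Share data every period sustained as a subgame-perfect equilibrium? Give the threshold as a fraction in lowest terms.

7/10

15/(1−δ) ≥ 29 + 9δ/(1−δ)
15 ≥ 29 − 20δ
δ ≥ 14/20 = 7/10.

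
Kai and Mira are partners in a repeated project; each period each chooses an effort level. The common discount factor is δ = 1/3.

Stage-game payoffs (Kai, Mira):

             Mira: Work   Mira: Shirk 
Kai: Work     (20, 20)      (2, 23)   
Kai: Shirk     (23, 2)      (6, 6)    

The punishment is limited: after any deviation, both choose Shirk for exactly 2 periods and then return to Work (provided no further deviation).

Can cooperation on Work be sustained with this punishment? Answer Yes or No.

Yes

A one-shot deviation gives 23 now, then 6 for 2 periods, then back to 20.
Gain from deviating: (23−20) today; loss: (20−6) in each of the next 2 periods.
No-deviation condition: (20−6)(δ+…+δ^2) ≥ 23−20, i.e. δ+…+δ^2 ≥ 3/14.
At δ = 1/3: δ+…+δ^2 = 0.4444 ≥ 0.2143.
So cooperation is sustainable.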